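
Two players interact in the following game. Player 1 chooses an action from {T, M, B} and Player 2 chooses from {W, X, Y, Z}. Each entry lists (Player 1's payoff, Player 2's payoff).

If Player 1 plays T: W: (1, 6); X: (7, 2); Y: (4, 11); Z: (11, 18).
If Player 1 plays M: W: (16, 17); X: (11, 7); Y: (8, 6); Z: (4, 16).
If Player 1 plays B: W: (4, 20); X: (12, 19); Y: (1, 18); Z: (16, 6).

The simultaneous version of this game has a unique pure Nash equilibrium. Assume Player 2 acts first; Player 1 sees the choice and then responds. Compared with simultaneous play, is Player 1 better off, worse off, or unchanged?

Work backward from Player 1's decision.
- W → Player 1 plays M (best of 1, 16, 4); Player 2 gets 17.
- X → Player 1 plays B (best of 7, 11, 12); Player 2 gets 19.
- Y → Player 1 plays M (best of 4, 8, 1); Player 2 gets 6.
- Z → Player 1 plays B (best of 11, 4, 16); Player 2 gets 6.
Player 2's induced payoffs are 17, 19, 6, 6, so Player 2 commits to X. Subgame-perfect outcome: (B, X) with payoffs (12, 19).
For the simultaneous game, intersect best replies.
Player 1's best replies: W→M; X→B; Y→M; Z→B.
Player 2's best replies: T→Z; M→W; B→W.
The unique mutual best reply is (M, W), giving (16, 17).
Player 1 earns 12 sequentially versus 16 at the Nash outcome: worse off.

worse off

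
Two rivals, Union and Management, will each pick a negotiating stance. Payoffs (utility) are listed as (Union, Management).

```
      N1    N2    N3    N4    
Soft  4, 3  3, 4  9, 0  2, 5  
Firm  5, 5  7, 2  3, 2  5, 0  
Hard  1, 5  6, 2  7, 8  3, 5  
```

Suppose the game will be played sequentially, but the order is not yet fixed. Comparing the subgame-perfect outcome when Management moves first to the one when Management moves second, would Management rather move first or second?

If Union leads: Management's best replies are Soft→N4, Firm→N1, Hard→N3; Union's induced payoffs 2, 5, 7; outcome (Hard, N3), payoffs (7, 8).
If Management leads: Union's best replies are N1→Firm, N2→Firm, N3→Soft, N4→Firm; Management's induced payoffs 5, 2, 0, 0; outcome (Firm, N1), payoffs (5, 5).
Management gets 5 moving first and 8 moving second, so Management prefers to move second.

second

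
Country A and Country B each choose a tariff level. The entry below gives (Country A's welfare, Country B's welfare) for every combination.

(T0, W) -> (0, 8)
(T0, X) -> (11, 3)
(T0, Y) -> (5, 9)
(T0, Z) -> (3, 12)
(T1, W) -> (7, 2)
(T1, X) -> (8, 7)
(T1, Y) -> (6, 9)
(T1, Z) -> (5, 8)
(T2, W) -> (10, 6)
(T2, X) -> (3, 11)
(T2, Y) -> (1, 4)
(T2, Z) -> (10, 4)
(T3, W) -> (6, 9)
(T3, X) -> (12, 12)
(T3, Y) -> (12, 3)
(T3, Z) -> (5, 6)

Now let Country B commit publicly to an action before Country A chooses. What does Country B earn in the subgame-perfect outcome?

Backward induction with Country B moving first.
- W: BR = T2, leader payoff 6.
- X: BR = T3, leader payoff 12.
- Y: BR = T3, leader payoff 3.
- Z: BR = T2, leader payoff 4.
Country B's induced payoffs are 6, 12, 3, 4, so Country B commits to X. Subgame-perfect outcome: (T3, X) with payoffs (12, 12).

12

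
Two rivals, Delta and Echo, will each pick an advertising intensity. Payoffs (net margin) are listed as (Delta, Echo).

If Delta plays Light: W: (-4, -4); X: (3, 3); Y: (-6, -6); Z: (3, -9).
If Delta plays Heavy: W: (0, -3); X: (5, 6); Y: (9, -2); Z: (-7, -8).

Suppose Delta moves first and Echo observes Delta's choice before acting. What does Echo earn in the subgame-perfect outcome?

Echo best-responds to each possible Delta move:
- Light: Echo compares -4, 3, -6, -9 and picks X; Delta would get 3.
- Heavy: Echo compares -3, 6, -2, -8 and picks X; Delta would get 5.
Among 3, 5, the best is 5 at Heavy. Subgame-perfect outcome: (Heavy, X) with payoffs (5, 6).

6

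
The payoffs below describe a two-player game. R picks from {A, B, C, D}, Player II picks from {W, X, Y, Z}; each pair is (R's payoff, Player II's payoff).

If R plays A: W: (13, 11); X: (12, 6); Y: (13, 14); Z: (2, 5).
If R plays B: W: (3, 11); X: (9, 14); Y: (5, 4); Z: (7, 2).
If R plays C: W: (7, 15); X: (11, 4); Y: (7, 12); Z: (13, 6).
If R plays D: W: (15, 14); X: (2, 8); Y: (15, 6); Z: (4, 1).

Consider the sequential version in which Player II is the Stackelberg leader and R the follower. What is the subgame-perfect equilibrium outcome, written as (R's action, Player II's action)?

Work backward from R's decision.
- W: R compares 13, 3, 7, 15 and picks D; Player II would get 14.
- X: R compares 12, 9, 11, 2 and picks A; Player II would get 6.
- Y: R compares 13, 5, 7, 15 and picks D; Player II would get 6.
- Z: R compares 2, 7, 13, 4 and picks C; Player II would get 6.
Among 14, 6, 6, 6, the best is 14 at W. Subgame-perfect outcome: (D, W) with payoffs (15, 14).

(D, W)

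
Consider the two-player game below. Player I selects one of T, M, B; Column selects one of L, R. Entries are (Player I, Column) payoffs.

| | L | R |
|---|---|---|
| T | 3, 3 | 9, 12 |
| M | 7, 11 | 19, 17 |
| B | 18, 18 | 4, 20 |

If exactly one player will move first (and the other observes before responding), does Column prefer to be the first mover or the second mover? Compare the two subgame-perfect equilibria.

first

If Player I leads: Column's best replies are T→R, M→R, B→R; Player I's induced payoffs 9, 19, 4; outcome (M, R), payoffs (19, 17).
If Column leads: Player I's best replies are L→B, R→M; Column's induced payoffs 18, 17; outcome (B, L), payoffs (18, 18).
Column gets 18 moving first and 17 moving second, so Column prefers to move first.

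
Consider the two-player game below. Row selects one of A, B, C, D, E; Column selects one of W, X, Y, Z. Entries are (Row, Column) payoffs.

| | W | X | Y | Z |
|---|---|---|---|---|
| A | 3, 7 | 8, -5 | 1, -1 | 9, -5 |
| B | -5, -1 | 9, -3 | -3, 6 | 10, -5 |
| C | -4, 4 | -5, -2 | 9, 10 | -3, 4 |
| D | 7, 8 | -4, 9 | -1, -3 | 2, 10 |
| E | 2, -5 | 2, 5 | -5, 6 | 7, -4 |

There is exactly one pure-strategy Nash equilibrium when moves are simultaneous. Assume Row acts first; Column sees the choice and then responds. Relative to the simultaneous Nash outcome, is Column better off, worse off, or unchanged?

unchanged

Solve by backward induction (Row leads).
- A: Column compares 7, -5, -1, -5 and picks W; Row would get 3.
- B: Column compares -1, -3, 6, -5 and picks Y; Row would get -3.
- C: Column compares 4, -2, 10, 4 and picks Y; Row would get 9.
- D: Column compares 8, 9, -3, 10 and picks Z; Row would get 2.
- E: Column compares -5, 5, 6, -4 and picks Y; Row would get -5.
Row's induced payoffs are 3, -3, 9, 2, -5, so Row commits to C. Subgame-perfect outcome: (C, Y) with payoffs (9, 10).
Under simultaneous play:
Row's best replies: W→D; X→B; Y→C; Z→B.
Column's best replies: A→W; B→Y; C→Y; D→Z; E→Y.
Only (C, Y) has each player best-responding; Nash payoffs (9, 10).
Column earns 10 sequentially versus 10 at the Nash outcome: unchanged.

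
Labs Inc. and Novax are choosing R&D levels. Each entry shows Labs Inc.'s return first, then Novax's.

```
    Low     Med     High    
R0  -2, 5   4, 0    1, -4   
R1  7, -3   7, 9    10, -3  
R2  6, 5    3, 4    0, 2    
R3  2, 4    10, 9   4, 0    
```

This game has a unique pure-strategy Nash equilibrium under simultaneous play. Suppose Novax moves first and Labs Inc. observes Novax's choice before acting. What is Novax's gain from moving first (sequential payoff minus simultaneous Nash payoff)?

Work backward from Labs Inc.'s decision.
- Low: BR = R1, leader payoff -3.
- Med: BR = R3, leader payoff 9.
- High: BR = R1, leader payoff -3.
Among -3, 9, -3, the best is 9 at Med. Subgame-perfect outcome: (R3, Med) with payoffs (10, 9).
Now find the simultaneous Nash equilibrium.
Labs Inc.'s best replies: Low→R1; Med→R3; High→R1.
Novax's best replies: R0→Low; R1→Med; R2→Low; R3→Med.
Only (R3, Med) has each player best-responding; Nash payoffs (10, 9).
Novax's commitment gain: 9 − 9 = 0.

0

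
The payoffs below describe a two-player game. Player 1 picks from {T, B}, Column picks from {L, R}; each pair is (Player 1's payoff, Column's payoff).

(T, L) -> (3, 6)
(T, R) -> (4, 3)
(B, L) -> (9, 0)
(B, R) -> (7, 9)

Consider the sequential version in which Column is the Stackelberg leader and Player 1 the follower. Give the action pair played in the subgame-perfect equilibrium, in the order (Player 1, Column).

Work backward from Player 1's decision.
- L: Player 1 compares 3, 9 and picks B; Column would get 0.
- R: Player 1 compares 4, 7 and picks B; Column would get 9.
Column's induced payoffs are 0, 9, so Column commits to R. Subgame-perfect outcome: (B, R) with payoffs (7, 9).

(B, R)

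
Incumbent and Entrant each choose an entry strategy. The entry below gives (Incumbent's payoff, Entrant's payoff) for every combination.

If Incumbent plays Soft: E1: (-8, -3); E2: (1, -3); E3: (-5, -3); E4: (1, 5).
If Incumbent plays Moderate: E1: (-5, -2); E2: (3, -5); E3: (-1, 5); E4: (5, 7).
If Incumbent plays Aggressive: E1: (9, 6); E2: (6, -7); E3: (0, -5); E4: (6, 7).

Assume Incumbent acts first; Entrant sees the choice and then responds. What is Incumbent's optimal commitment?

Backward induction with Incumbent moving first.
- Soft → Entrant plays E4 (best of -3, -3, -3, 5); Incumbent gets 1.
- Moderate → Entrant plays E4 (best of -2, -5, 5, 7); Incumbent gets 5.
- Aggressive → Entrant plays E4 (best of 6, -7, -5, 7); Incumbent gets 6.
Incumbent's induced payoffs are 1, 5, 6, so Incumbent commits to Aggressive. Subgame-perfect outcome: (Aggressive, E4) with payoffs (6, 7).

Aggressive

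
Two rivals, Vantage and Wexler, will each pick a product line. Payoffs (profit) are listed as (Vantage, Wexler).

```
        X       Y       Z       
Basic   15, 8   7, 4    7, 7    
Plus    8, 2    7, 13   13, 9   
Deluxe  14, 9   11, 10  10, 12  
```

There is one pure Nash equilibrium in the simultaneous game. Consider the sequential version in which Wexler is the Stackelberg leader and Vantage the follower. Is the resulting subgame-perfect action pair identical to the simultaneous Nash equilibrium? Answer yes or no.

Vantage best-responds to each possible Wexler move:
- X: BR = Basic, leader payoff 8.
- Y: BR = Deluxe, leader payoff 10.
- Z: BR = Plus, leader payoff 9.
Among 8, 10, 9, the best is 10 at Y. Subgame-perfect outcome: (Deluxe, Y) with payoffs (11, 10).
Now find the simultaneous Nash equilibrium.
Vantage's best replies: X→Basic; Y→Deluxe; Z→Plus.
Wexler's best replies: Basic→X; Plus→Y; Deluxe→Z.
The unique mutual best reply is (Basic, X), giving (15, 8).
Sequential outcome (Deluxe, Y) differs from the Nash profile (Basic, X).

no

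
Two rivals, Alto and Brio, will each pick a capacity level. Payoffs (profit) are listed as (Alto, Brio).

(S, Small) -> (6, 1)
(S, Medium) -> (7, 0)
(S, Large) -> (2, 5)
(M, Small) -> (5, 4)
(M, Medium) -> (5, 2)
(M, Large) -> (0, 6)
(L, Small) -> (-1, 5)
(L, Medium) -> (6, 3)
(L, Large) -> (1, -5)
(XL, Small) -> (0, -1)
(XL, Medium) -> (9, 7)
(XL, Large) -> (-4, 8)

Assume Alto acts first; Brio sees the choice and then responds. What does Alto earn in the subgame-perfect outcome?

2

Work backward from Brio's decision.
- S: BR = Large, leader payoff 2.
- M: BR = Large, leader payoff 0.
- L: BR = Small, leader payoff -1.
- XL: BR = Large, leader payoff -4.
Maximizing over 2, 0, -1, -4, Alto chooses S. Subgame-perfect outcome: (S, Large) with payoffs (2, 5).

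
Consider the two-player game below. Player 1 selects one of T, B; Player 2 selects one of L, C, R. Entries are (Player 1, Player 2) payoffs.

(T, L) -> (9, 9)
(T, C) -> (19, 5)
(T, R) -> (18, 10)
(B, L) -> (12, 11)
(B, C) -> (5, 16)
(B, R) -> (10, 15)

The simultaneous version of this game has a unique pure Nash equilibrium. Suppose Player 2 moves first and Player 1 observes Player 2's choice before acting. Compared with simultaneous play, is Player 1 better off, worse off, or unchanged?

Solve by backward induction (Player 2 leads).
- L → Player 1 plays B (best of 9, 12); Player 2 gets 11.
- C → Player 1 plays T (best of 19, 5); Player 2 gets 5.
- R → Player 1 plays T (best of 18, 10); Player 2 gets 10.
Maximizing over 11, 5, 10, Player 2 chooses L. Subgame-perfect outcome: (B, L) with payoffs (12, 11).
Under simultaneous play:
Player 1's best replies: L→B; C→T; R→T.
Player 2's best replies: T→R; B→C.
Only (T, R) has each player best-responding; Nash payoffs (18, 10).
Player 1 earns 12 sequentially versus 18 at the Nash outcome: worse off.

worse off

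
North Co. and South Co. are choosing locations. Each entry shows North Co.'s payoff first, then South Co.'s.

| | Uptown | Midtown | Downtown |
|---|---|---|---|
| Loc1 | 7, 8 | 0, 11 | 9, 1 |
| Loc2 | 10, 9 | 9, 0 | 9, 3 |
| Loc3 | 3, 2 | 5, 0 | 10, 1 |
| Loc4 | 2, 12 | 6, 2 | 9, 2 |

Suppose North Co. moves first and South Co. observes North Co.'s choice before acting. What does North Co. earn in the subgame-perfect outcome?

South Co. best-responds to each possible North Co. move:
- Loc1: South Co. compares 8, 11, 1 and picks Midtown; North Co. would get 0.
- Loc2: South Co. compares 9, 0, 3 and picks Uptown; North Co. would get 10.
- Loc3: South Co. compares 2, 0, 1 and picks Uptown; North Co. would get 3.
- Loc4: South Co. compares 12, 2, 2 and picks Uptown; North Co. would get 2.
Maximizing over 0, 10, 3, 2, North Co. chooses Loc2. Subgame-perfect outcome: (Loc2, Uptown) with payoffs (10, 9).

10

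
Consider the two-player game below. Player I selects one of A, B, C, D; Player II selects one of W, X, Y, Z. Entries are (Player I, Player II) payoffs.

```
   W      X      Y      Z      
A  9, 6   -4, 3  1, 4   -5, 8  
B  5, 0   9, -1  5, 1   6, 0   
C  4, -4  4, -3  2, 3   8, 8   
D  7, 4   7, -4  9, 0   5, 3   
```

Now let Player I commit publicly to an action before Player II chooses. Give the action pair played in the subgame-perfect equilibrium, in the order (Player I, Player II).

(C, Z)

Backward induction with Player I moving first.
- A → Player II plays Z (best of 6, 3, 4, 8); Player I gets -5.
- B → Player II plays Y (best of 0, -1, 1, 0); Player I gets 5.
- C → Player II plays Z (best of -4, -3, 3, 8); Player I gets 8.
- D → Player II plays W (best of 4, -4, 0, 3); Player I gets 7.
Maximizing over -5, 5, 8, 7, Player I chooses C. Subgame-perfect outcome: (C, Z) with payoffs (8, 8).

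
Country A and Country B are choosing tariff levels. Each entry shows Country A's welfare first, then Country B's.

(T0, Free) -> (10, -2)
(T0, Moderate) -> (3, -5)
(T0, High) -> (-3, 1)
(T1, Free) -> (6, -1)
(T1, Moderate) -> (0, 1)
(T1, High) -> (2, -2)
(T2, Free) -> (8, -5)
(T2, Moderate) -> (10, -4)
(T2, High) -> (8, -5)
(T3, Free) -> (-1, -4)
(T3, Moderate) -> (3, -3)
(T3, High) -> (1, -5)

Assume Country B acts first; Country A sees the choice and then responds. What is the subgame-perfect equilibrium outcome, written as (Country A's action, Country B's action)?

(T0, Free)

Work backward from Country A's decision.
- Free → Country A plays T0 (best of 10, 6, 8, -1); Country B gets -2.
- Moderate → Country A plays T2 (best of 3, 0, 10, 3); Country B gets -4.
- High → Country A plays T2 (best of -3, 2, 8, 1); Country B gets -5.
Country B's induced payoffs are -2, -4, -5, so Country B commits to Free. Subgame-perfect outcome: (T0, Free) with payoffs (10, -2).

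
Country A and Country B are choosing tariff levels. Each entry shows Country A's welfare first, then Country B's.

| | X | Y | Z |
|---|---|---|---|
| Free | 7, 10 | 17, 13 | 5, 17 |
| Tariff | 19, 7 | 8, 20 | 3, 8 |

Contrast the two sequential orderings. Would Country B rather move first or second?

If Country A leads: Country B's best replies are Free→Z, Tariff→Y; Country A's induced payoffs 5, 8; outcome (Tariff, Y), payoffs (8, 20).
If Country B leads: Country A's best replies are X→Tariff, Y→Free, Z→Free; Country B's induced payoffs 7, 13, 17; outcome (Free, Z), payoffs (5, 17).
Country B gets 17 moving first and 20 moving second, so Country B prefers to move second.

second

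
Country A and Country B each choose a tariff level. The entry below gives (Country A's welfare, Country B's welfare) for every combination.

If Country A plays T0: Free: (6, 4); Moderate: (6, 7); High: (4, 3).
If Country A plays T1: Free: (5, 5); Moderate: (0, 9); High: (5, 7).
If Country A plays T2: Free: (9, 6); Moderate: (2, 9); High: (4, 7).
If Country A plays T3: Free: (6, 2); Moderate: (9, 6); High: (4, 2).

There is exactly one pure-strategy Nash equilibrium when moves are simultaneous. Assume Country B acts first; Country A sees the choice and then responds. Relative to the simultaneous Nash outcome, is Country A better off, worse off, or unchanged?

Work backward from Country A's decision.
- Free → Country A plays T2 (best of 6, 5, 9, 6); Country B gets 6.
- Moderate → Country A plays T3 (best of 6, 0, 2, 9); Country B gets 6.
- High → Country A plays T1 (best of 4, 5, 4, 4); Country B gets 7.
Country B's induced payoffs are 6, 6, 7, so Country B commits to High. Subgame-perfect outcome: (T1, High) with payoffs (5, 7).
For the simultaneous game, intersect best replies.
Country A's best replies: Free→T2; Moderate→T3; High→T1.
Country B's best replies: T0→Moderate; T1→Moderate; T2→Moderate; T3→Moderate.
Only (T3, Moderate) has each player best-responding; Nash payoffs (9, 6).
Country A earns 5 sequentially versus 9 at the Nash outcome: worse off.

worse off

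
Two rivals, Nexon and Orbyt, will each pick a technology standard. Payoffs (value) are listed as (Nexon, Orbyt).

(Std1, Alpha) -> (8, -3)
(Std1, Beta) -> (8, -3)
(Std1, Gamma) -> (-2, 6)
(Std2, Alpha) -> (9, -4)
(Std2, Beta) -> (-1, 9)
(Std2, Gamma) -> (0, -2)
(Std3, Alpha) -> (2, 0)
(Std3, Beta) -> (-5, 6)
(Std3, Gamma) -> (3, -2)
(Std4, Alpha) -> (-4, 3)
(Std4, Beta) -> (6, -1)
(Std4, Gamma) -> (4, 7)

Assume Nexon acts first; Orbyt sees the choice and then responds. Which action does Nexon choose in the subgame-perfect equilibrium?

Orbyt best-responds to each possible Nexon move:
- Std1 → Orbyt plays Gamma (best of -3, -3, 6); Nexon gets -2.
- Std2 → Orbyt plays Beta (best of -4, 9, -2); Nexon gets -1.
- Std3 → Orbyt plays Beta (best of 0, 6, -2); Nexon gets -5.
- Std4 → Orbyt plays Gamma (best of 3, -1, 7); Nexon gets 4.
Nexon's induced payoffs are -2, -1, -5, 4, so Nexon commits to Std4. Subgame-perfect outcome: (Std4, Gamma) with payoffs (4, 7).

Std4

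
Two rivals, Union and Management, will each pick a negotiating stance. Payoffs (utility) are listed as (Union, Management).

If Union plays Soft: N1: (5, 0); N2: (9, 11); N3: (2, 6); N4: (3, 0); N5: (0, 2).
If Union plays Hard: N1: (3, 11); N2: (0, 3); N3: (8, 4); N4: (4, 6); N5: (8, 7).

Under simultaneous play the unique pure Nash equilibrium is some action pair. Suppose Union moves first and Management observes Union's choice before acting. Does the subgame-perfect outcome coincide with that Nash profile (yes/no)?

Backward induction with Union moving first.
- Soft → Management plays N2 (best of 0, 11, 6, 0, 2); Union gets 9.
- Hard → Management plays N1 (best of 11, 3, 4, 6, 7); Union gets 3.
Union's induced payoffs are 9, 3, so Union commits to Soft. Subgame-perfect outcome: (Soft, N2) with payoffs (9, 11).
Now find the simultaneous Nash equilibrium.
Union's best replies: N1→Soft; N2→Soft; N3→Hard; N4→Hard; N5→Hard.
Management's best replies: Soft→N2; Hard→N1.
The unique mutual best reply is (Soft, N2), giving (9, 11).
Sequential outcome (Soft, N2) coincides with the Nash profile (Soft, N2).

yes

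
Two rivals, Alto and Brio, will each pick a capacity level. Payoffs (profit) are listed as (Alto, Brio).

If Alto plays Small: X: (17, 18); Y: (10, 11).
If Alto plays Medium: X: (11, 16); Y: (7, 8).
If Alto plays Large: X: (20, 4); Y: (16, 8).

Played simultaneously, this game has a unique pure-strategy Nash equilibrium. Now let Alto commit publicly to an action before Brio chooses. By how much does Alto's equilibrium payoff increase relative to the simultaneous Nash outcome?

Work backward from Brio's decision.
- Small → Brio plays X (best of 18, 11); Alto gets 17.
- Medium → Brio plays X (best of 16, 8); Alto gets 11.
- Large → Brio plays Y (best of 4, 8); Alto gets 16.
Maximizing over 17, 11, 16, Alto chooses Small. Subgame-perfect outcome: (Small, X) with payoffs (17, 18).
Now find the simultaneous Nash equilibrium.
Alto's best replies: X→Large; Y→Large.
Brio's best replies: Small→X; Medium→X; Large→Y.
The unique mutual best reply is (Large, Y), giving (16, 8).
Alto's commitment gain: 17 − 16 = 1.

1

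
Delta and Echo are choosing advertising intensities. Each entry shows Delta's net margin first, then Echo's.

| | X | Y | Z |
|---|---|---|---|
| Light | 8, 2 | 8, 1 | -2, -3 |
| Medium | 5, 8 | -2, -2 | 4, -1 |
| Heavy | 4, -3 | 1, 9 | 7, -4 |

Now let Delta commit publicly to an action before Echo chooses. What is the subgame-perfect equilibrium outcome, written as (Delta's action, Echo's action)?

(Light, X)

Solve by backward induction (Delta leads).
- Light: BR = X, leader payoff 8.
- Medium: BR = X, leader payoff 5.
- Heavy: BR = Y, leader payoff 1.
Maximizing over 8, 5, 1, Delta chooses Light. Subgame-perfect outcome: (Light, X) with payoffs (8, 2).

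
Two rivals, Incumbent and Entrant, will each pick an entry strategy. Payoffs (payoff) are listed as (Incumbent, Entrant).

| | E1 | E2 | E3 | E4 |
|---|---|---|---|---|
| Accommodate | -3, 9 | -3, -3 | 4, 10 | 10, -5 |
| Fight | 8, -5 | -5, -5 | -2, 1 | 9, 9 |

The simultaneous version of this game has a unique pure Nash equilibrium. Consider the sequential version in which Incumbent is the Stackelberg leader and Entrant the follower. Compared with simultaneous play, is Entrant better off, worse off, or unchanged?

Backward induction with Incumbent moving first.
- Accommodate → Entrant plays E3 (best of 9, -3, 10, -5); Incumbent gets 4.
- Fight → Entrant plays E4 (best of -5, -5, 1, 9); Incumbent gets 9.
Among 4, 9, the best is 9 at Fight. Subgame-perfect outcome: (Fight, E4) with payoffs (9, 9).
Under simultaneous play:
Incumbent's best replies: E1→Fight; E2→Accommodate; E3→Accommodate; E4→Accommodate.
Entrant's best replies: Accommodate→E3; Fight→E4.
Only (Accommodate, E3) has each player best-responding; Nash payoffs (4, 10).
Entrant earns 9 sequentially versus 10 at the Nash outcome: worse off.

worse off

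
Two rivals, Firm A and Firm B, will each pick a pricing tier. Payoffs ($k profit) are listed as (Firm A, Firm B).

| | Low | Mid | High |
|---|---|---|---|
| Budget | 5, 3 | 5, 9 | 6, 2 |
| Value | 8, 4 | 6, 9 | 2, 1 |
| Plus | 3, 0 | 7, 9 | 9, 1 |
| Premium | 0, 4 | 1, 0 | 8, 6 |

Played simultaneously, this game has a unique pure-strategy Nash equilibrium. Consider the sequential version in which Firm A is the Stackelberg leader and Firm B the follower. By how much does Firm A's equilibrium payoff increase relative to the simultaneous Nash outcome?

1

Work backward from Firm B's decision.
- Budget: BR = Mid, leader payoff 5.
- Value: BR = Mid, leader payoff 6.
- Plus: BR = Mid, leader payoff 7.
- Premium: BR = High, leader payoff 8.
Among 5, 6, 7, 8, the best is 8 at Premium. Subgame-perfect outcome: (Premium, High) with payoffs (8, 6).
Under simultaneous play:
Firm A's best replies: Low→Value; Mid→Plus; High→Plus.
Firm B's best replies: Budget→Mid; Value→Mid; Plus→Mid; Premium→High.
Only (Plus, Mid) has each player best-responding; Nash payoffs (7, 9).
Firm A's commitment gain: 8 − 7 = 1.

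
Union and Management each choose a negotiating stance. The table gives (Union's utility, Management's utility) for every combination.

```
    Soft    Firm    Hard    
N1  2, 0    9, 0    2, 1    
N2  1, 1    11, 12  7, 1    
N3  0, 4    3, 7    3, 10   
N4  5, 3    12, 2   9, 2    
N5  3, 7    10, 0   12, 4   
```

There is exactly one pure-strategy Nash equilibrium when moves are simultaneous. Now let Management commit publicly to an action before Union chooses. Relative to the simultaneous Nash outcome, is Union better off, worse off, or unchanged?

better off

Work backward from Union's decision.
- Soft: Union compares 2, 1, 0, 5, 3 and picks N4; Management would get 3.
- Firm: Union compares 9, 11, 3, 12, 10 and picks N4; Management would get 2.
- Hard: Union compares 2, 7, 3, 9, 12 and picks N5; Management would get 4.
Maximizing over 3, 2, 4, Management chooses Hard. Subgame-perfect outcome: (N5, Hard) with payoffs (12, 4).
Under simultaneous play:
Union's best replies: Soft→N4; Firm→N4; Hard→N5.
Management's best replies: N1→Hard; N2→Firm; N3→Hard; N4→Soft; N5→Soft.
The unique mutual best reply is (N4, Soft), giving (5, 3).
Union earns 12 sequentially versus 5 at the Nash outcome: better off.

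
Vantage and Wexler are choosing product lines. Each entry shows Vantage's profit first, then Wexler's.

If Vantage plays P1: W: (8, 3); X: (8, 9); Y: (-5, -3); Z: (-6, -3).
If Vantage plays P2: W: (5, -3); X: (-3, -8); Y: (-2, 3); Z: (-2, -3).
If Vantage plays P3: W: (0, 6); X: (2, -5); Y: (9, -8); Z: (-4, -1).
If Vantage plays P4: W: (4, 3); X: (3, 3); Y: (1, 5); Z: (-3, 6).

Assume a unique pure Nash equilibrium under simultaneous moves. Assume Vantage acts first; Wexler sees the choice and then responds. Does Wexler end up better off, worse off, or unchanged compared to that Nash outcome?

unchanged

Wexler best-responds to each possible Vantage move:
- P1: Wexler compares 3, 9, -3, -3 and picks X; Vantage would get 8.
- P2: Wexler compares -3, -8, 3, -3 and picks Y; Vantage would get -2.
- P3: Wexler compares 6, -5, -8, -1 and picks W; Vantage would get 0.
- P4: Wexler compares 3, 3, 5, 6 and picks Z; Vantage would get -3.
Maximizing over 8, -2, 0, -3, Vantage chooses P1. Subgame-perfect outcome: (P1, X) with payoffs (8, 9).
For the simultaneous game, intersect best replies.
Vantage's best replies: W→P1; X→P1; Y→P3; Z→P2.
Wexler's best replies: P1→X; P2→Y; P3→W; P4→Z.
The unique mutual best reply is (P1, X), giving (8, 9).
Wexler earns 9 sequentially versus 9 at the Nash outcome: unchanged.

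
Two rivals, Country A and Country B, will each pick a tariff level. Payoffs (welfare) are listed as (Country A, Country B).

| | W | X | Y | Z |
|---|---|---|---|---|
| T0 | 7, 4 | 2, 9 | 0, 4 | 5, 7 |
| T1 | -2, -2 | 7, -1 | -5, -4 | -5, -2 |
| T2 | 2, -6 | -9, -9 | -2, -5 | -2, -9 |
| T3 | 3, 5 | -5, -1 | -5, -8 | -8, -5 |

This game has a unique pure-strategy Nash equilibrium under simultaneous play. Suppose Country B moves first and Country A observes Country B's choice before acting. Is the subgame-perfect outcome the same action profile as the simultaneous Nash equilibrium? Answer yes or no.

Backward induction with Country B moving first.
- W: Country A compares 7, -2, 2, 3 and picks T0; Country B would get 4.
- X: Country A compares 2, 7, -9, -5 and picks T1; Country B would get -1.
- Y: Country A compares 0, -5, -2, -5 and picks T0; Country B would get 4.
- Z: Country A compares 5, -5, -2, -8 and picks T0; Country B would get 7.
Among 4, -1, 4, 7, the best is 7 at Z. Subgame-perfect outcome: (T0, Z) with payoffs (5, 7).
For the simultaneous game, intersect best replies.
Country A's best replies: W→T0; X→T1; Y→T0; Z→T0.
Country B's best replies: T0→X; T1→X; T2→Y; T3→W.
The unique mutual best reply is (T1, X), giving (7, -1).
Sequential outcome (T0, Z) differs from the Nash profile (T1, X).

no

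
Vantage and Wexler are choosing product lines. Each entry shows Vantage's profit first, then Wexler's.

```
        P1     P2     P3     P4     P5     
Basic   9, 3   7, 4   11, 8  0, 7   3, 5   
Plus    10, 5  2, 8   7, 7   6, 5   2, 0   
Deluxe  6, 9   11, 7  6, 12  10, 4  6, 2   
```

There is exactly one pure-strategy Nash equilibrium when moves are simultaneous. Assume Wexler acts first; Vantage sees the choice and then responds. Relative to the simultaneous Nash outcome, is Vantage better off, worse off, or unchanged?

Work backward from Vantage's decision.
- P1 → Vantage plays Plus (best of 9, 10, 6); Wexler gets 5.
- P2 → Vantage plays Deluxe (best of 7, 2, 11); Wexler gets 7.
- P3 → Vantage plays Basic (best of 11, 7, 6); Wexler gets 8.
- P4 → Vantage plays Deluxe (best of 0, 6, 10); Wexler gets 4.
- P5 → Vantage plays Deluxe (best of 3, 2, 6); Wexler gets 2.
Wexler's induced payoffs are 5, 7, 8, 4, 2, so Wexler commits to P3. Subgame-perfect outcome: (Basic, P3) with payoffs (11, 8).
Under simultaneous play:
Vantage's best replies: P1→Plus; P2→Deluxe; P3→Basic; P4→Deluxe; P5→Deluxe.
Wexler's best replies: Basic→P3; Plus→P2; Deluxe→P3.
Only (Basic, P3) has each player best-responding; Nash payoffs (11, 8).
Vantage earns 11 sequentially versus 11 at the Nash outcome: unchanged.

unchanged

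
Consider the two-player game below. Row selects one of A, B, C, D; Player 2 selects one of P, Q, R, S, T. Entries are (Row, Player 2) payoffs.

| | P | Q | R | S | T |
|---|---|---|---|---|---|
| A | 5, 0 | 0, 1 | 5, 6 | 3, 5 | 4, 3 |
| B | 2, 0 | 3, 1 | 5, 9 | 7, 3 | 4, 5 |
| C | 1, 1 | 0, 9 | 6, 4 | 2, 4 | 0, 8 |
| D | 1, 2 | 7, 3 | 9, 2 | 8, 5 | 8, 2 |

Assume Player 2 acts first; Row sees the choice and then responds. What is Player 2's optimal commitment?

Work backward from Row's decision.
- P: BR = A, leader payoff 0.
- Q: BR = D, leader payoff 3.
- R: BR = D, leader payoff 2.
- S: BR = D, leader payoff 5.
- T: BR = D, leader payoff 2.
Maximizing over 0, 3, 2, 5, 2, Player 2 chooses S. Subgame-perfect outcome: (D, S) with payoffs (8, 5).

S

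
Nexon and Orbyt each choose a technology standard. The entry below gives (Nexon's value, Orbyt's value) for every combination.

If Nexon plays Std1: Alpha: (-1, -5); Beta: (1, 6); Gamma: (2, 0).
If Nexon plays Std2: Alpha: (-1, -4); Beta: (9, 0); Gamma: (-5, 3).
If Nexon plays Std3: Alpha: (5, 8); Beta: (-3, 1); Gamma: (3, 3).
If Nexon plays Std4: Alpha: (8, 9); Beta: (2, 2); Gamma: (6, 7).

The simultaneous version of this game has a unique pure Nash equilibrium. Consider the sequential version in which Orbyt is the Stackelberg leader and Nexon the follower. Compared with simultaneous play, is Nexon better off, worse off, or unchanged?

Solve by backward induction (Orbyt leads).
- Alpha: BR = Std4, leader payoff 9.
- Beta: BR = Std2, leader payoff 0.
- Gamma: BR = Std4, leader payoff 7.
Among 9, 0, 7, the best is 9 at Alpha. Subgame-perfect outcome: (Std4, Alpha) with payoffs (8, 9).
Now find the simultaneous Nash equilibrium.
Nexon's best replies: Alpha→Std4; Beta→Std2; Gamma→Std4.
Orbyt's best replies: Std1→Beta; Std2→Gamma; Std3→Alpha; Std4→Alpha.
The unique mutual best reply is (Std4, Alpha), giving (8, 9).
Nexon earns 8 sequentially versus 8 at the Nash outcome: unchanged.

unchanged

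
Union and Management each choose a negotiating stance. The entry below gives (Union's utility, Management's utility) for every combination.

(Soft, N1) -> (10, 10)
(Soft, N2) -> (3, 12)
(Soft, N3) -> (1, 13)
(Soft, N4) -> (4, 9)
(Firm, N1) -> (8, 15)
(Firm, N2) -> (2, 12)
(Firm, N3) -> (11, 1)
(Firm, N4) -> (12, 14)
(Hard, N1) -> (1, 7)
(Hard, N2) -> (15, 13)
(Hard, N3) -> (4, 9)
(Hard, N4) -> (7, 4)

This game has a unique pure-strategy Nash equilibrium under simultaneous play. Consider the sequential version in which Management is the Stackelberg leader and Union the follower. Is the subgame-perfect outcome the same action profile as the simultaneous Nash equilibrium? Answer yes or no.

no

Backward induction with Management moving first.
- N1: Union compares 10, 8, 1 and picks Soft; Management would get 10.
- N2: Union compares 3, 2, 15 and picks Hard; Management would get 13.
- N3: Union compares 1, 11, 4 and picks Firm; Management would get 1.
- N4: Union compares 4, 12, 7 and picks Firm; Management would get 14.
Management's induced payoffs are 10, 13, 1, 14, so Management commits to N4. Subgame-perfect outcome: (Firm, N4) with payoffs (12, 14).
Under simultaneous play:
Union's best replies: N1→Soft; N2→Hard; N3→Firm; N4→Firm.
Management's best replies: Soft→N3; Firm→N1; Hard→N2.
Only (Hard, N2) has each player best-responding; Nash payoffs (15, 13).
Sequential outcome (Firm, N4) differs from the Nash profile (Hard, N2).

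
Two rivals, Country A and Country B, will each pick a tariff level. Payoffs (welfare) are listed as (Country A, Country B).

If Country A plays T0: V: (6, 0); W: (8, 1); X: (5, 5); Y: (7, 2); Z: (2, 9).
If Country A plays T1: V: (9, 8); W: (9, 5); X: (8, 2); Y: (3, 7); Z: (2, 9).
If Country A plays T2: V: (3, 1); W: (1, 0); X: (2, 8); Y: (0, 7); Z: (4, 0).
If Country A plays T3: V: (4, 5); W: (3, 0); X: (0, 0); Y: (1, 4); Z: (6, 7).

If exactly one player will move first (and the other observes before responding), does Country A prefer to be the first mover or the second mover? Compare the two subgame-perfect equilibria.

If Country A leads: Country B's best replies are T0→Z, T1→Z, T2→X, T3→Z; Country A's induced payoffs 2, 2, 2, 6; outcome (T3, Z), payoffs (6, 7).
If Country B leads: Country A's best replies are V→T1, W→T1, X→T1, Y→T0, Z→T3; Country B's induced payoffs 8, 5, 2, 2, 7; outcome (T1, V), payoffs (9, 8).
Country A gets 6 moving first and 9 moving second, so Country A prefers to move second.

second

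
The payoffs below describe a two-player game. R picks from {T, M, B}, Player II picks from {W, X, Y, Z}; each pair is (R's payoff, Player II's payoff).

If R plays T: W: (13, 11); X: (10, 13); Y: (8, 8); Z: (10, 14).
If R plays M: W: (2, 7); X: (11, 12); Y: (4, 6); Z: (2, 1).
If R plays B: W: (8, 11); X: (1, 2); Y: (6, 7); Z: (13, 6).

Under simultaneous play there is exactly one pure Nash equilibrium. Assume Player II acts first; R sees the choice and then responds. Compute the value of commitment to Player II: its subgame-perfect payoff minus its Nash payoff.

0

Solve by backward induction (Player II leads).
- W: R compares 13, 2, 8 and picks T; Player II would get 11.
- X: R compares 10, 11, 1 and picks M; Player II would get 12.
- Y: R compares 8, 4, 6 and picks T; Player II would get 8.
- Z: R compares 10, 2, 13 and picks B; Player II would get 6.
Player II's induced payoffs are 11, 12, 8, 6, so Player II commits to X. Subgame-perfect outcome: (M, X) with payoffs (11, 12).
Under simultaneous play:
R's best replies: W→T; X→M; Y→T; Z→B.
Player II's best replies: T→Z; M→X; B→W.
The unique mutual best reply is (M, X), giving (11, 12).
Player II's commitment gain: 12 − 12 = 0.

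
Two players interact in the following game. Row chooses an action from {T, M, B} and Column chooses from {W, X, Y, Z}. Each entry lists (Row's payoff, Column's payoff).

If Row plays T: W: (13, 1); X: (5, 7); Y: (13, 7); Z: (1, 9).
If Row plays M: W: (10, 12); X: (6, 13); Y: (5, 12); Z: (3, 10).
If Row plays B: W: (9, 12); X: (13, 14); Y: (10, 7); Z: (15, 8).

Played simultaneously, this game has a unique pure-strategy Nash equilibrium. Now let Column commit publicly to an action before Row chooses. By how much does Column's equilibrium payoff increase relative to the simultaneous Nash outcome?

Solve by backward induction (Column leads).
- W: BR = T, leader payoff 1.
- X: BR = B, leader payoff 14.
- Y: BR = T, leader payoff 7.
- Z: BR = B, leader payoff 8.
Among 1, 14, 7, 8, the best is 14 at X. Subgame-perfect outcome: (B, X) with payoffs (13, 14).
Under simultaneous play:
Row's best replies: W→T; X→B; Y→T; Z→B.
Column's best replies: T→Z; M→X; B→X.
The unique mutual best reply is (B, X), giving (13, 14).
Column's commitment gain: 14 − 14 = 0.

0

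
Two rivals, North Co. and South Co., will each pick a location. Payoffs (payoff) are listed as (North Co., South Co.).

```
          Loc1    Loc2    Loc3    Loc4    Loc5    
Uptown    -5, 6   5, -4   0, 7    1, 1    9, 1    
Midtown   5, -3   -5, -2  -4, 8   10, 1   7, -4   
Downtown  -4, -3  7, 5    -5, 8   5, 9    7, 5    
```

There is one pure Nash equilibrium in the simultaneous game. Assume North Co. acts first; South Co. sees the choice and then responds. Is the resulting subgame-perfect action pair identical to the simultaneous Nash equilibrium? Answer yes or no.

no

Solve by backward induction (North Co. leads).
- Uptown: South Co. compares 6, -4, 7, 1, 1 and picks Loc3; North Co. would get 0.
- Midtown: South Co. compares -3, -2, 8, 1, -4 and picks Loc3; North Co. would get -4.
- Downtown: South Co. compares -3, 5, 8, 9, 5 and picks Loc4; North Co. would get 5.
Among 0, -4, 5, the best is 5 at Downtown. Subgame-perfect outcome: (Downtown, Loc4) with payoffs (5, 9).
Now find the simultaneous Nash equilibrium.
North Co.'s best replies: Loc1→Midtown; Loc2→Downtown; Loc3→Uptown; Loc4→Midtown; Loc5→Uptown.
South Co.'s best replies: Uptown→Loc3; Midtown→Loc3; Downtown→Loc4.
The unique mutual best reply is (Uptown, Loc3), giving (0, 7).
Sequential outcome (Downtown, Loc4) differs from the Nash profile (Uptown, Loc3).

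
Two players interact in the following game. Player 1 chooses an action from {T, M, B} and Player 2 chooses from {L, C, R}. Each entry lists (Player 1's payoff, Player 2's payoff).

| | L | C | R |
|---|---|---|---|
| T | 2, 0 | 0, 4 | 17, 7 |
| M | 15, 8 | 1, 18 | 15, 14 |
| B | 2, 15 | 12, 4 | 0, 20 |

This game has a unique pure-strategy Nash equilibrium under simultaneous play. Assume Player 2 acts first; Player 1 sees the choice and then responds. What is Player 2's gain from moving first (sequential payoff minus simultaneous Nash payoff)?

Solve by backward induction (Player 2 leads).
- L: Player 1 compares 2, 15, 2 and picks M; Player 2 would get 8.
- C: Player 1 compares 0, 1, 12 and picks B; Player 2 would get 4.
- R: Player 1 compares 17, 15, 0 and picks T; Player 2 would get 7.
Maximizing over 8, 4, 7, Player 2 chooses L. Subgame-perfect outcome: (M, L) with payoffs (15, 8).
Now find the simultaneous Nash equilibrium.
Player 1's best replies: L→M; C→B; R→T.
Player 2's best replies: T→R; M→C; B→R.
Only (T, R) has each player best-responding; Nash payoffs (17, 7).
Player 2's commitment gain: 8 − 7 = 1.

1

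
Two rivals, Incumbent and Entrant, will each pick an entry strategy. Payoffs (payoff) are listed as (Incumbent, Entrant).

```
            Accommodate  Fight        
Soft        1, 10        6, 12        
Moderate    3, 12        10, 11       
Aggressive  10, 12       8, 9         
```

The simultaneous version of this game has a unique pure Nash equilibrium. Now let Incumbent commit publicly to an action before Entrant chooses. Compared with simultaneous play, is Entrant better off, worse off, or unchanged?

Backward induction with Incumbent moving first.
- Soft: Entrant compares 10, 12 and picks Fight; Incumbent would get 6.
- Moderate: Entrant compares 12, 11 and picks Accommodate; Incumbent would get 3.
- Aggressive: Entrant compares 12, 9 and picks Accommodate; Incumbent would get 10.
Maximizing over 6, 3, 10, Incumbent chooses Aggressive. Subgame-perfect outcome: (Aggressive, Accommodate) with payoffs (10, 12).
Under simultaneous play:
Incumbent's best replies: Accommodate→Aggressive; Fight→Moderate.
Entrant's best replies: Soft→Fight; Moderate→Accommodate; Aggressive→Accommodate.
Only (Aggressive, Accommodate) has each player best-responding; Nash payoffs (10, 12).
Entrant earns 12 sequentially versus 12 at the Nash outcome: unchanged.

unchanged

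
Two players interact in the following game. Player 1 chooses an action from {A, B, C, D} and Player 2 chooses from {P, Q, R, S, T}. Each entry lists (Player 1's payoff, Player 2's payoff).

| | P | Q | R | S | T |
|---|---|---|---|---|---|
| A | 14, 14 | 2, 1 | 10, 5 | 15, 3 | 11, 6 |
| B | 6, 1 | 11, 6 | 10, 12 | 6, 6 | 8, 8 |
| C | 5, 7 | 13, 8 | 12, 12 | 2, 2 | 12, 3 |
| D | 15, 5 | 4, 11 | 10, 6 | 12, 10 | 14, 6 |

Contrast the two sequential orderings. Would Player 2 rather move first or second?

second

If Player 1 leads: Player 2's best replies are A→P, B→R, C→R, D→Q; Player 1's induced payoffs 14, 10, 12, 4; outcome (A, P), payoffs (14, 14).
If Player 2 leads: Player 1's best replies are P→D, Q→C, R→C, S→A, T→D; Player 2's induced payoffs 5, 8, 12, 3, 6; outcome (C, R), payoffs (12, 12).
Player 2 gets 12 moving first and 14 moving second, so Player 2 prefers to move second.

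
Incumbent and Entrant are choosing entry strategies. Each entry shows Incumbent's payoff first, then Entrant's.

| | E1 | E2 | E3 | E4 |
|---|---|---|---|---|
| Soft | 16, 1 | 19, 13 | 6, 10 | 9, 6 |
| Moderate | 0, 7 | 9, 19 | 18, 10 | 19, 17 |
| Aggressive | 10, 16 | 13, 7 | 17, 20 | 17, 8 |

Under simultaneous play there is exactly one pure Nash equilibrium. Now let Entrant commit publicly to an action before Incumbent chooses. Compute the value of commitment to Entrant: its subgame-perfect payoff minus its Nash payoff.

4

Work backward from Incumbent's decision.
- E1: BR = Soft, leader payoff 1.
- E2: BR = Soft, leader payoff 13.
- E3: BR = Moderate, leader payoff 10.
- E4: BR = Moderate, leader payoff 17.
Maximizing over 1, 13, 10, 17, Entrant chooses E4. Subgame-perfect outcome: (Moderate, E4) with payoffs (19, 17).
Now find the simultaneous Nash equilibrium.
Incumbent's best replies: E1→Soft; E2→Soft; E3→Moderate; E4→Moderate.
Entrant's best replies: Soft→E2; Moderate→E2; Aggressive→E3.
The unique mutual best reply is (Soft, E2), giving (19, 13).
Entrant's commitment gain: 17 − 13 = 4.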